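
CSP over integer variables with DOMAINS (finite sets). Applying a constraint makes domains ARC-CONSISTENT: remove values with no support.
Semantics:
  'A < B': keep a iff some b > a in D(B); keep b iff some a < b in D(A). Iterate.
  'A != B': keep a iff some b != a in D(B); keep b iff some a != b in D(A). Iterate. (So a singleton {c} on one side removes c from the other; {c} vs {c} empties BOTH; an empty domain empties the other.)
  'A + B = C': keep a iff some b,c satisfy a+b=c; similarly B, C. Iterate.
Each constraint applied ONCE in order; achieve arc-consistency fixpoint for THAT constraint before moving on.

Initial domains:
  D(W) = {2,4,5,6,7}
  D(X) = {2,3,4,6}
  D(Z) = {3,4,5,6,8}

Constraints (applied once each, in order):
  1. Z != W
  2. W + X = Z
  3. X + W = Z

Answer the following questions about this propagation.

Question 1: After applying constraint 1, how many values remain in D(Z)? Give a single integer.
Answer: 5

Derivation:
Constraint 1 (Z != W) on D(Z)={3,4,5,6,8} D(W)={2,4,5,6,7}: no change
So after constraint 1: D(Z)={3,4,5,6,8}, size = 5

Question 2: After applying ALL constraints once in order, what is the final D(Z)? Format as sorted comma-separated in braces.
Constraint 1 (Z != W) on D(Z)={3,4,5,6,8} D(W)={2,4,5,6,7}: no change
Constraint 2 (W + X = Z) on D(W)={2,4,5,6,7} D(X)={2,3,4,6} D(Z)={3,4,5,6,8}: W {2,4,5,6,7}->{2,4,5,6}; Z {3,4,5,6,8}->{4,5,6,8}
Constraint 3 (X + W = Z) on D(X)={2,3,4,6} D(W)={2,4,5,6} D(Z)={4,5,6,8}: no change
So after all 3 constraints: D(Z) = {4,5,6,8}

Answer: {4,5,6,8}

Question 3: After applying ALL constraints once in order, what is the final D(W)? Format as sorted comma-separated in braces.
Constraint 1 (Z != W) on D(Z)={3,4,5,6,8} D(W)={2,4,5,6,7}: no change
Constraint 2 (W + X = Z) on D(W)={2,4,5,6,7} D(X)={2,3,4,6} D(Z)={3,4,5,6,8}: W {2,4,5,6,7}->{2,4,5,6}; Z {3,4,5,6,8}->{4,5,6,8}
Constraint 3 (X + W = Z) on D(X)={2,3,4,6} D(W)={2,4,5,6} D(Z)={4,5,6,8}: no change
So after all 3 constraints: D(W) = {2,4,5,6}

Answer: {2,4,5,6}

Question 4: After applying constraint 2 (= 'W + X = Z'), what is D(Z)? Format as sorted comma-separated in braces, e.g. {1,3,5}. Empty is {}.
Answer: {4,5,6,8}

Derivation:
Constraint 1 (Z != W) on D(Z)={3,4,5,6,8} D(W)={2,4,5,6,7}: no change
Constraint 2 (W + X = Z) on D(W)={2,4,5,6,7} D(X)={2,3,4,6} D(Z)={3,4,5,6,8}: W {2,4,5,6,7}->{2,4,5,6}; Z {3,4,5,6,8}->{4,5,6,8}
So after constraint 2: D(Z) = {4,5,6,8}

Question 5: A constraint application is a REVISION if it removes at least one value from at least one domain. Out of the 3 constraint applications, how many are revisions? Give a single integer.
Answer: 1

Derivation:
Constraint 1 (Z != W) on D(Z)={3,4,5,6,8} D(W)={2,4,5,6,7}: no change => not a revision
Constraint 2 (W + X = Z) on D(W)={2,4,5,6,7} D(X)={2,3,4,6} D(Z)={3,4,5,6,8}: W {2,4,5,6,7}->{2,4,5,6}; Z {3,4,5,6,8}->{4,5,6,8} => REVISION
Constraint 3 (X + W = Z) on D(X)={2,3,4,6} D(W)={2,4,5,6} D(Z)={4,5,6,8}: no change => not a revision
Total revisions = 1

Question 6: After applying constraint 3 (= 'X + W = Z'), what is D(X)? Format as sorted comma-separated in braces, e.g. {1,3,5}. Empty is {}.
Answer: {2,3,4,6}

Derivation:
Constraint 1 (Z != W) on D(Z)={3,4,5,6,8} D(W)={2,4,5,6,7}: no change
Constraint 2 (W + X = Z) on D(W)={2,4,5,6,7} D(X)={2,3,4,6} D(Z)={3,4,5,6,8}: W {2,4,5,6,7}->{2,4,5,6}; Z {3,4,5,6,8}->{4,5,6,8}
Constraint 3 (X + W = Z) on D(X)={2,3,4,6} D(W)={2,4,5,6} D(Z)={4,5,6,8}: no change
So after constraint 3: D(X) = {2,3,4,6}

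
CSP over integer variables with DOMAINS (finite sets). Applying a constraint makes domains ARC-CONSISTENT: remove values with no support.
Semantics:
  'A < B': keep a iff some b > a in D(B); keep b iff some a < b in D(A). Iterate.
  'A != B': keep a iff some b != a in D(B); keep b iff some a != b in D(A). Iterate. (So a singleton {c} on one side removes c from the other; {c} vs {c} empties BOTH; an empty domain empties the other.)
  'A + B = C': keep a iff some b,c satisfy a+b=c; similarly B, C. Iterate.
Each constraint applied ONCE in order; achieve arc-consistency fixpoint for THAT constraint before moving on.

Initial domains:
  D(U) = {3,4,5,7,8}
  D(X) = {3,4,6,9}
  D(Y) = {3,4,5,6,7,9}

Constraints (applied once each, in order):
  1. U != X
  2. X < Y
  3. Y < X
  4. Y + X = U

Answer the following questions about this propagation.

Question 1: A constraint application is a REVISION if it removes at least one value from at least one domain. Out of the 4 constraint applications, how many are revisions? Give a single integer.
Constraint 1 (U != X) on D(U)={3,4,5,7,8} D(X)={3,4,6,9}: no change => not a revision
Constraint 2 (X < Y) on D(X)={3,4,6,9} D(Y)={3,4,5,6,7,9}: X {3,4,6,9}->{3,4,6}; Y {3,4,5,6,7,9}->{4,5,6,7,9} => REVISION
Constraint 3 (Y < X) on D(Y)={4,5,6,7,9} D(X)={3,4,6}: Y {4,5,6,7,9}->{4,5}; X {3,4,6}->{6} => REVISION
Constraint 4 (Y + X = U) on D(Y)={4,5} D(X)={6} D(U)={3,4,5,7,8}: Y {4,5}->{}; X {6}->{}; U {3,4,5,7,8}->{} => REVISION
Total revisions = 3

Answer: 3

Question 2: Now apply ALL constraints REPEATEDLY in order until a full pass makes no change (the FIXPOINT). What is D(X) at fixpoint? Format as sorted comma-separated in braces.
pass 0 (initial): D(X)={3,4,6,9}
pass 1: U {3,4,5,7,8}->{}; X {3,4,6,9}->{}; Y {3,4,5,6,7,9}->{}
pass 2: no change
Fixpoint after 2 passes: D(X) = {}

Answer: {}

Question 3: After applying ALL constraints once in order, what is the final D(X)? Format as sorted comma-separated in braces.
Answer: {}

Derivation:
Constraint 1 (U != X) on D(U)={3,4,5,7,8} D(X)={3,4,6,9}: no change
Constraint 2 (X < Y) on D(X)={3,4,6,9} D(Y)={3,4,5,6,7,9}: X {3,4,6,9}->{3,4,6}; Y {3,4,5,6,7,9}->{4,5,6,7,9}
Constraint 3 (Y < X) on D(Y)={4,5,6,7,9} D(X)={3,4,6}: Y {4,5,6,7,9}->{4,5}; X {3,4,6}->{6}
Constraint 4 (Y + X = U) on D(Y)={4,5} D(X)={6} D(U)={3,4,5,7,8}: Y {4,5}->{}; X {6}->{}; U {3,4,5,7,8}->{}
So after all 4 constraints: D(X) = {}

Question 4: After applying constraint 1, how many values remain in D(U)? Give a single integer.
Constraint 1 (U != X) on D(U)={3,4,5,7,8} D(X)={3,4,6,9}: no change
So after constraint 1: D(U)={3,4,5,7,8}, size = 5

Answer: 5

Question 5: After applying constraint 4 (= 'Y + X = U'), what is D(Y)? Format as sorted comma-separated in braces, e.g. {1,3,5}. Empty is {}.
Answer: {}

Derivation:
Constraint 1 (U != X) on D(U)={3,4,5,7,8} D(X)={3,4,6,9}: no change
Constraint 2 (X < Y) on D(X)={3,4,6,9} D(Y)={3,4,5,6,7,9}: X {3,4,6,9}->{3,4,6}; Y {3,4,5,6,7,9}->{4,5,6,7,9}
Constraint 3 (Y < X) on D(Y)={4,5,6,7,9} D(X)={3,4,6}: Y {4,5,6,7,9}->{4,5}; X {3,4,6}->{6}
Constraint 4 (Y + X = U) on D(Y)={4,5} D(X)={6} D(U)={3,4,5,7,8}: Y {4,5}->{}; X {6}->{}; U {3,4,5,7,8}->{}
So after constraint 4: D(Y) = {}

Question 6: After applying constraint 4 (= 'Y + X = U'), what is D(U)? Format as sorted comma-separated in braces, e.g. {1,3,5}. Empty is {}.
Constraint 1 (U != X) on D(U)={3,4,5,7,8} D(X)={3,4,6,9}: no change
Constraint 2 (X < Y) on D(X)={3,4,6,9} D(Y)={3,4,5,6,7,9}: X {3,4,6,9}->{3,4,6}; Y {3,4,5,6,7,9}->{4,5,6,7,9}
Constraint 3 (Y < X) on D(Y)={4,5,6,7,9} D(X)={3,4,6}: Y {4,5,6,7,9}->{4,5}; X {3,4,6}->{6}
Constraint 4 (Y + X = U) on D(Y)={4,5} D(X)={6} D(U)={3,4,5,7,8}: Y {4,5}->{}; X {6}->{}; U {3,4,5,7,8}->{}
So after constraint 4: D(U) = {}

Answer: {}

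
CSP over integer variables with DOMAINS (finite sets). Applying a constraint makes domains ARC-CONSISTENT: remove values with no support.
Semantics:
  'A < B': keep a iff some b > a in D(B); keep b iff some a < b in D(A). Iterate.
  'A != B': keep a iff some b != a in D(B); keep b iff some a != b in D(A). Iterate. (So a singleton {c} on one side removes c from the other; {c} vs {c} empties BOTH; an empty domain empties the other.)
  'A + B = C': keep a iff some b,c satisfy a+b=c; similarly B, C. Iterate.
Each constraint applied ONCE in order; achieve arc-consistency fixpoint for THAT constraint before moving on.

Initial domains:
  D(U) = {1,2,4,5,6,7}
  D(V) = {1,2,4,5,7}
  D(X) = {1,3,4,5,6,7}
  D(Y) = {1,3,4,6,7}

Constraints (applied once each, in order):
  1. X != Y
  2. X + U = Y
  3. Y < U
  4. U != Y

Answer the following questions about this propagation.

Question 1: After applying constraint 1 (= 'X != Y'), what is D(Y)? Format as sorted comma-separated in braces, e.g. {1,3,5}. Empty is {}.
Constraint 1 (X != Y) on D(X)={1,3,4,5,6,7} D(Y)={1,3,4,6,7}: no change
So after constraint 1: D(Y) = {1,3,4,6,7}

Answer: {1,3,4,6,7}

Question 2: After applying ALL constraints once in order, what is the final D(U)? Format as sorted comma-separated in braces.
Answer: {4,5,6}

Derivation:
Constraint 1 (X != Y) on D(X)={1,3,4,5,6,7} D(Y)={1,3,4,6,7}: no change
Constraint 2 (X + U = Y) on D(X)={1,3,4,5,6,7} D(U)={1,2,4,5,6,7} D(Y)={1,3,4,6,7}: X {1,3,4,5,6,7}->{1,3,4,5,6}; U {1,2,4,5,6,7}->{1,2,4,5,6}; Y {1,3,4,6,7}->{3,4,6,7}
Constraint 3 (Y < U) on D(Y)={3,4,6,7} D(U)={1,2,4,5,6}: Y {3,4,6,7}->{3,4}; U {1,2,4,5,6}->{4,5,6}
Constraint 4 (U != Y) on D(U)={4,5,6} D(Y)={3,4}: no change
So after all 4 constraints: D(U) = {4,5,6}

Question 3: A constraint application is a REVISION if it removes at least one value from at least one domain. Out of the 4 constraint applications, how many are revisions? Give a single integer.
Constraint 1 (X != Y) on D(X)={1,3,4,5,6,7} D(Y)={1,3,4,6,7}: no change => not a revision
Constraint 2 (X + U = Y) on D(X)={1,3,4,5,6,7} D(U)={1,2,4,5,6,7} D(Y)={1,3,4,6,7}: X {1,3,4,5,6,7}->{1,3,4,5,6}; U {1,2,4,5,6,7}->{1,2,4,5,6}; Y {1,3,4,6,7}->{3,4,6,7} => REVISION
Constraint 3 (Y < U) on D(Y)={3,4,6,7} D(U)={1,2,4,5,6}: Y {3,4,6,7}->{3,4}; U {1,2,4,5,6}->{4,5,6} => REVISION
Constraint 4 (U != Y) on D(U)={4,5,6} D(Y)={3,4}: no change => not a revision
Total revisions = 2

Answer: 2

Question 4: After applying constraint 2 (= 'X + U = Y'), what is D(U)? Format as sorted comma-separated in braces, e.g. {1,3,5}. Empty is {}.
Answer: {1,2,4,5,6}

Derivation:
Constraint 1 (X != Y) on D(X)={1,3,4,5,6,7} D(Y)={1,3,4,6,7}: no change
Constraint 2 (X + U = Y) on D(X)={1,3,4,5,6,7} D(U)={1,2,4,5,6,7} D(Y)={1,3,4,6,7}: X {1,3,4,5,6,7}->{1,3,4,5,6}; U {1,2,4,5,6,7}->{1,2,4,5,6}; Y {1,3,4,6,7}->{3,4,6,7}
So after constraint 2: D(U) = {1,2,4,5,6}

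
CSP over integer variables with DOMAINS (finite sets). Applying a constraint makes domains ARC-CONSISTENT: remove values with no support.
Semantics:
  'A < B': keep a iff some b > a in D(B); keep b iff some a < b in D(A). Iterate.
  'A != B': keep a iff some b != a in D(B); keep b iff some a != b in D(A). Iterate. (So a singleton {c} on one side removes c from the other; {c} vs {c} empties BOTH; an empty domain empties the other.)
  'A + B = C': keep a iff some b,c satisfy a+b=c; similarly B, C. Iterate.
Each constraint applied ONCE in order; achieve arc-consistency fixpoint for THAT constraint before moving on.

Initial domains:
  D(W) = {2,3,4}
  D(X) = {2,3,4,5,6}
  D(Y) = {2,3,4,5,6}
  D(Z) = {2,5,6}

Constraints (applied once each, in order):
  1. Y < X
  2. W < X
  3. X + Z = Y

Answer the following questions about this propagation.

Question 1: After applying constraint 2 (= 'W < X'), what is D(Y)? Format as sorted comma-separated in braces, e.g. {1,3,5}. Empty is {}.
Constraint 1 (Y < X) on D(Y)={2,3,4,5,6} D(X)={2,3,4,5,6}: Y {2,3,4,5,6}->{2,3,4,5}; X {2,3,4,5,6}->{3,4,5,6}
Constraint 2 (W < X) on D(W)={2,3,4} D(X)={3,4,5,6}: no change
So after constraint 2: D(Y) = {2,3,4,5}

Answer: {2,3,4,5}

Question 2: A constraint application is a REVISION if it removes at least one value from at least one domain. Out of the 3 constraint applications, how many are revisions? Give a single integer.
Constraint 1 (Y < X) on D(Y)={2,3,4,5,6} D(X)={2,3,4,5,6}: Y {2,3,4,5,6}->{2,3,4,5}; X {2,3,4,5,6}->{3,4,5,6} => REVISION
Constraint 2 (W < X) on D(W)={2,3,4} D(X)={3,4,5,6}: no change => not a revision
Constraint 3 (X + Z = Y) on D(X)={3,4,5,6} D(Z)={2,5,6} D(Y)={2,3,4,5}: X {3,4,5,6}->{3}; Z {2,5,6}->{2}; Y {2,3,4,5}->{5} => REVISION
Total revisions = 2

Answer: 2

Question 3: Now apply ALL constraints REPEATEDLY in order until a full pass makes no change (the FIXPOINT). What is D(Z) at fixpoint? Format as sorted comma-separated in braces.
pass 0 (initial): D(Z)={2,5,6}
pass 1: X {2,3,4,5,6}->{3}; Y {2,3,4,5,6}->{5}; Z {2,5,6}->{2}
pass 2: W {2,3,4}->{}; X {3}->{}; Y {5}->{}; Z {2}->{}
pass 3: no change
Fixpoint after 3 passes: D(Z) = {}

Answer: {}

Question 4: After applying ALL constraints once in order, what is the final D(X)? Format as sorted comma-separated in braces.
Constraint 1 (Y < X) on D(Y)={2,3,4,5,6} D(X)={2,3,4,5,6}: Y {2,3,4,5,6}->{2,3,4,5}; X {2,3,4,5,6}->{3,4,5,6}
Constraint 2 (W < X) on D(W)={2,3,4} D(X)={3,4,5,6}: no change
Constraint 3 (X + Z = Y) on D(X)={3,4,5,6} D(Z)={2,5,6} D(Y)={2,3,4,5}: X {3,4,5,6}->{3}; Z {2,5,6}->{2}; Y {2,3,4,5}->{5}
So after all 3 constraints: D(X) = {3}

Answer: {3}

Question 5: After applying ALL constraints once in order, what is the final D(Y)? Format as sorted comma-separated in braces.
Constraint 1 (Y < X) on D(Y)={2,3,4,5,6} D(X)={2,3,4,5,6}: Y {2,3,4,5,6}->{2,3,4,5}; X {2,3,4,5,6}->{3,4,5,6}
Constraint 2 (W < X) on D(W)={2,3,4} D(X)={3,4,5,6}: no change
Constraint 3 (X + Z = Y) on D(X)={3,4,5,6} D(Z)={2,5,6} D(Y)={2,3,4,5}: X {3,4,5,6}->{3}; Z {2,5,6}->{2}; Y {2,3,4,5}->{5}
So after all 3 constraints: D(Y) = {5}

Answer: {5}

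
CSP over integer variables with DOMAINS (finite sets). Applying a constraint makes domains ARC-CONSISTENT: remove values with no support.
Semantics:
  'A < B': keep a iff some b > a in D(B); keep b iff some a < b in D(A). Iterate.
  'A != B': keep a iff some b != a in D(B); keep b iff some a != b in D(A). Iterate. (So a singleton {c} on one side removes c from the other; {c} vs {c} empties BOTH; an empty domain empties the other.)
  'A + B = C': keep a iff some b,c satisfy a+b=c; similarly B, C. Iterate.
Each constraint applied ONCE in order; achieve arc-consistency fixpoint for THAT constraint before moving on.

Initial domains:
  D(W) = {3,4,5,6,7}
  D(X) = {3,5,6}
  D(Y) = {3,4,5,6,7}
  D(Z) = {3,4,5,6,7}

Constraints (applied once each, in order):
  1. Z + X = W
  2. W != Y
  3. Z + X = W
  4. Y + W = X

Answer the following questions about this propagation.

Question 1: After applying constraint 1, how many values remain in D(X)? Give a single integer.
Answer: 1

Derivation:
Constraint 1 (Z + X = W) on D(Z)={3,4,5,6,7} D(X)={3,5,6} D(W)={3,4,5,6,7}: Z {3,4,5,6,7}->{3,4}; X {3,5,6}->{3}; W {3,4,5,6,7}->{6,7}
So after constraint 1: D(X)={3}, size = 1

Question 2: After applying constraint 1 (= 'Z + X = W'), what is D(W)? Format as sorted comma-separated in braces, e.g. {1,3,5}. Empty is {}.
Constraint 1 (Z + X = W) on D(Z)={3,4,5,6,7} D(X)={3,5,6} D(W)={3,4,5,6,7}: Z {3,4,5,6,7}->{3,4}; X {3,5,6}->{3}; W {3,4,5,6,7}->{6,7}
So after constraint 1: D(W) = {6,7}

Answer: {6,7}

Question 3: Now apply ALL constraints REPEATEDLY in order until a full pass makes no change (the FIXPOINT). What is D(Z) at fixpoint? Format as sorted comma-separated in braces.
Answer: {}

Derivation:
pass 0 (initial): D(Z)={3,4,5,6,7}
pass 1: W {3,4,5,6,7}->{}; X {3,5,6}->{}; Y {3,4,5,6,7}->{}; Z {3,4,5,6,7}->{3,4}
pass 2: Z {3,4}->{}
pass 3: no change
Fixpoint after 3 passes: D(Z) = {}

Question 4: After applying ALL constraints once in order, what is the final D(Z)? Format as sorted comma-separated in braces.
Constraint 1 (Z + X = W) on D(Z)={3,4,5,6,7} D(X)={3,5,6} D(W)={3,4,5,6,7}: Z {3,4,5,6,7}->{3,4}; X {3,5,6}->{3}; W {3,4,5,6,7}->{6,7}
Constraint 2 (W != Y) on D(W)={6,7} D(Y)={3,4,5,6,7}: no change
Constraint 3 (Z + X = W) on D(Z)={3,4} D(X)={3} D(W)={6,7}: no change
Constraint 4 (Y + W = X) on D(Y)={3,4,5,6,7} D(W)={6,7} D(X)={3}: Y {3,4,5,6,7}->{}; W {6,7}->{}; X {3}->{}
So after all 4 constraints: D(Z) = {3,4}

Answer: {3,4}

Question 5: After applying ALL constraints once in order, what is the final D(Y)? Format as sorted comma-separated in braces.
Answer: {}

Derivation:
Constraint 1 (Z + X = W) on D(Z)={3,4,5,6,7} D(X)={3,5,6} D(W)={3,4,5,6,7}: Z {3,4,5,6,7}->{3,4}; X {3,5,6}->{3}; W {3,4,5,6,7}->{6,7}
Constraint 2 (W != Y) on D(W)={6,7} D(Y)={3,4,5,6,7}: no change
Constraint 3 (Z + X = W) on D(Z)={3,4} D(X)={3} D(W)={6,7}: no change
Constraint 4 (Y + W = X) on D(Y)={3,4,5,6,7} D(W)={6,7} D(X)={3}: Y {3,4,5,6,7}->{}; W {6,7}->{}; X {3}->{}
So after all 4 constraints: D(Y) = {}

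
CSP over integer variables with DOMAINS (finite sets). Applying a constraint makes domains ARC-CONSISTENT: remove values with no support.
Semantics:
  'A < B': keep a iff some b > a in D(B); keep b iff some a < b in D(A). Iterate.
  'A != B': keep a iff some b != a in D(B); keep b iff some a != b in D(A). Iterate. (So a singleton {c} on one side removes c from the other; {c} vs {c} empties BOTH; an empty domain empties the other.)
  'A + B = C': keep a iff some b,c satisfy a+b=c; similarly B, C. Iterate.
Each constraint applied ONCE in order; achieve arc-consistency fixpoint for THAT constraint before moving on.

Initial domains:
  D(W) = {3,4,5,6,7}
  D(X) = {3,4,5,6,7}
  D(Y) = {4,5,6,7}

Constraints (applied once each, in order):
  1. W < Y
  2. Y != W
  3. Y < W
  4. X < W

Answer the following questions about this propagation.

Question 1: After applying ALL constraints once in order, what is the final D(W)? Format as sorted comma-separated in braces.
Constraint 1 (W < Y) on D(W)={3,4,5,6,7} D(Y)={4,5,6,7}: W {3,4,5,6,7}->{3,4,5,6}
Constraint 2 (Y != W) on D(Y)={4,5,6,7} D(W)={3,4,5,6}: no change
Constraint 3 (Y < W) on D(Y)={4,5,6,7} D(W)={3,4,5,6}: Y {4,5,6,7}->{4,5}; W {3,4,5,6}->{5,6}
Constraint 4 (X < W) on D(X)={3,4,5,6,7} D(W)={5,6}: X {3,4,5,6,7}->{3,4,5}
So after all 4 constraints: D(W) = {5,6}

Answer: {5,6}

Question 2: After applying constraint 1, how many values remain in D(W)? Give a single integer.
Answer: 4

Derivation:
Constraint 1 (W < Y) on D(W)={3,4,5,6,7} D(Y)={4,5,6,7}: W {3,4,5,6,7}->{3,4,5,6}
So after constraint 1: D(W)={3,4,5,6}, size = 4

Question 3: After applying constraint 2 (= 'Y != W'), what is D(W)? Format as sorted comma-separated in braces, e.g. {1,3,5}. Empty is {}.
Constraint 1 (W < Y) on D(W)={3,4,5,6,7} D(Y)={4,5,6,7}: W {3,4,5,6,7}->{3,4,5,6}
Constraint 2 (Y != W) on D(Y)={4,5,6,7} D(W)={3,4,5,6}: no change
So after constraint 2: D(W) = {3,4,5,6}

Answer: {3,4,5,6}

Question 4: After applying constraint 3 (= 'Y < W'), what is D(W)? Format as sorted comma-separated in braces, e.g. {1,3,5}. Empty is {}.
Constraint 1 (W < Y) on D(W)={3,4,5,6,7} D(Y)={4,5,6,7}: W {3,4,5,6,7}->{3,4,5,6}
Constraint 2 (Y != W) on D(Y)={4,5,6,7} D(W)={3,4,5,6}: no change
Constraint 3 (Y < W) on D(Y)={4,5,6,7} D(W)={3,4,5,6}: Y {4,5,6,7}->{4,5}; W {3,4,5,6}->{5,6}
So after constraint 3: D(W) = {5,6}

Answer: {5,6}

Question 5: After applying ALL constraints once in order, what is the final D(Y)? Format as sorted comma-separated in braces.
Constraint 1 (W < Y) on D(W)={3,4,5,6,7} D(Y)={4,5,6,7}: W {3,4,5,6,7}->{3,4,5,6}
Constraint 2 (Y != W) on D(Y)={4,5,6,7} D(W)={3,4,5,6}: no change
Constraint 3 (Y < W) on D(Y)={4,5,6,7} D(W)={3,4,5,6}: Y {4,5,6,7}->{4,5}; W {3,4,5,6}->{5,6}
Constraint 4 (X < W) on D(X)={3,4,5,6,7} D(W)={5,6}: X {3,4,5,6,7}->{3,4,5}
So after all 4 constraints: D(Y) = {4,5}

Answer: {4,5}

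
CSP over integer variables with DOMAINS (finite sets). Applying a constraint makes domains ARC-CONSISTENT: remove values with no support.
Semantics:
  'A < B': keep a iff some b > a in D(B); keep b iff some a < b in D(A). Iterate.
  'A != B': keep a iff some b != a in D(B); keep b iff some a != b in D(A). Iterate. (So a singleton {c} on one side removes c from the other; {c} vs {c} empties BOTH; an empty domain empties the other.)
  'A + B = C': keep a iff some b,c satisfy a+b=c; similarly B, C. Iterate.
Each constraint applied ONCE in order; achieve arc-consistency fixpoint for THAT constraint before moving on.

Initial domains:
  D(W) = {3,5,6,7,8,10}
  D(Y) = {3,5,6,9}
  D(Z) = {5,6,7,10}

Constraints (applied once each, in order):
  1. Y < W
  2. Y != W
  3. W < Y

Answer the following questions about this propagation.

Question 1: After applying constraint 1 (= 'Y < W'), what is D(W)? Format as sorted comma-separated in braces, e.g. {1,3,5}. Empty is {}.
Answer: {5,6,7,8,10}

Derivation:
Constraint 1 (Y < W) on D(Y)={3,5,6,9} D(W)={3,5,6,7,8,10}: W {3,5,6,7,8,10}->{5,6,7,8,10}
So after constraint 1: D(W) = {5,6,7,8,10}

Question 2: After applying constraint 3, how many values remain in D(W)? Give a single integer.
Constraint 1 (Y < W) on D(Y)={3,5,6,9} D(W)={3,5,6,7,8,10}: W {3,5,6,7,8,10}->{5,6,7,8,10}
Constraint 2 (Y != W) on D(Y)={3,5,6,9} D(W)={5,6,7,8,10}: no change
Constraint 3 (W < Y) on D(W)={5,6,7,8,10} D(Y)={3,5,6,9}: W {5,6,7,8,10}->{5,6,7,8}; Y {3,5,6,9}->{6,9}
So after constraint 3: D(W)={5,6,7,8}, size = 4

Answer: 4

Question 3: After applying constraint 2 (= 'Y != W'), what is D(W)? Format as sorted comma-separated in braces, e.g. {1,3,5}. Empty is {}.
Answer: {5,6,7,8,10}

Derivation:
Constraint 1 (Y < W) on D(Y)={3,5,6,9} D(W)={3,5,6,7,8,10}: W {3,5,6,7,8,10}->{5,6,7,8,10}
Constraint 2 (Y != W) on D(Y)={3,5,6,9} D(W)={5,6,7,8,10}: no change
So after constraint 2: D(W) = {5,6,7,8,10}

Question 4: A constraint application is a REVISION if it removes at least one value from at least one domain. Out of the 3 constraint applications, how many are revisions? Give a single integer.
Answer: 2

Derivation:
Constraint 1 (Y < W) on D(Y)={3,5,6,9} D(W)={3,5,6,7,8,10}: W {3,5,6,7,8,10}->{5,6,7,8,10} => REVISION
Constraint 2 (Y != W) on D(Y)={3,5,6,9} D(W)={5,6,7,8,10}: no change => not a revision
Constraint 3 (W < Y) on D(W)={5,6,7,8,10} D(Y)={3,5,6,9}: W {5,6,7,8,10}->{5,6,7,8}; Y {3,5,6,9}->{6,9} => REVISION
Total revisions = 2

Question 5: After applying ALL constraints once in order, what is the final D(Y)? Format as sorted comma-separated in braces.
Answer: {6,9}

Derivation:
Constraint 1 (Y < W) on D(Y)={3,5,6,9} D(W)={3,5,6,7,8,10}: W {3,5,6,7,8,10}->{5,6,7,8,10}
Constraint 2 (Y != W) on D(Y)={3,5,6,9} D(W)={5,6,7,8,10}: no change
Constraint 3 (W < Y) on D(W)={5,6,7,8,10} D(Y)={3,5,6,9}: W {5,6,7,8,10}->{5,6,7,8}; Y {3,5,6,9}->{6,9}
So after all 3 constraints: D(Y) = {6,9}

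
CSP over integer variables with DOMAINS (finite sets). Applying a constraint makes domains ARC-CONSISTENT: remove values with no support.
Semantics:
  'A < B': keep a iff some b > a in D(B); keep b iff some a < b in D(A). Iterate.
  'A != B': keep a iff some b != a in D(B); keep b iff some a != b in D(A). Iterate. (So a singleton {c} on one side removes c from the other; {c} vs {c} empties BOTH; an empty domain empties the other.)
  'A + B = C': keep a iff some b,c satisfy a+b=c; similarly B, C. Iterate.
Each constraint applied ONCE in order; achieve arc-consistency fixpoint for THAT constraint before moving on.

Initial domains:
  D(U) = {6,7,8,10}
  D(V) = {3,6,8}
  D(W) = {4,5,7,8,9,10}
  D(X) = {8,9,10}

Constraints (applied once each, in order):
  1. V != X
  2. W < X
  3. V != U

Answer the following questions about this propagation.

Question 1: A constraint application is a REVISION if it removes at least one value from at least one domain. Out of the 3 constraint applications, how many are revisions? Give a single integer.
Answer: 1

Derivation:
Constraint 1 (V != X) on D(V)={3,6,8} D(X)={8,9,10}: no change => not a revision
Constraint 2 (W < X) on D(W)={4,5,7,8,9,10} D(X)={8,9,10}: W {4,5,7,8,9,10}->{4,5,7,8,9} => REVISION
Constraint 3 (V != U) on D(V)={3,6,8} D(U)={6,7,8,10}: no change => not a revision
Total revisions = 1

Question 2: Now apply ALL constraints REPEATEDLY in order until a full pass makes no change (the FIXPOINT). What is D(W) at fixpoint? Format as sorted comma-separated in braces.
pass 0 (initial): D(W)={4,5,7,8,9,10}
pass 1: W {4,5,7,8,9,10}->{4,5,7,8,9}
pass 2: no change
Fixpoint after 2 passes: D(W) = {4,5,7,8,9}

Answer: {4,5,7,8,9}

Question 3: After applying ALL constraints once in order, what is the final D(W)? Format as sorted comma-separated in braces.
Answer: {4,5,7,8,9}

Derivation:
Constraint 1 (V != X) on D(V)={3,6,8} D(X)={8,9,10}: no change
Constraint 2 (W < X) on D(W)={4,5,7,8,9,10} D(X)={8,9,10}: W {4,5,7,8,9,10}->{4,5,7,8,9}
Constraint 3 (V != U) on D(V)={3,6,8} D(U)={6,7,8,10}: no change
So after all 3 constraints: D(W) = {4,5,7,8,9}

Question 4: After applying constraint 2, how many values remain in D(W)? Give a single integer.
Constraint 1 (V != X) on D(V)={3,6,8} D(X)={8,9,10}: no change
Constraint 2 (W < X) on D(W)={4,5,7,8,9,10} D(X)={8,9,10}: W {4,5,7,8,9,10}->{4,5,7,8,9}
So after constraint 2: D(W)={4,5,7,8,9}, size = 5

Answer: 5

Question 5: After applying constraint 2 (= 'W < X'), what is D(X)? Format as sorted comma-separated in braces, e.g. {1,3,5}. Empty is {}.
Answer: {8,9,10}

Derivation:
Constraint 1 (V != X) on D(V)={3,6,8} D(X)={8,9,10}: no change
Constraint 2 (W < X) on D(W)={4,5,7,8,9,10} D(X)={8,9,10}: W {4,5,7,8,9,10}->{4,5,7,8,9}
So after constraint 2: D(X) = {8,9,10}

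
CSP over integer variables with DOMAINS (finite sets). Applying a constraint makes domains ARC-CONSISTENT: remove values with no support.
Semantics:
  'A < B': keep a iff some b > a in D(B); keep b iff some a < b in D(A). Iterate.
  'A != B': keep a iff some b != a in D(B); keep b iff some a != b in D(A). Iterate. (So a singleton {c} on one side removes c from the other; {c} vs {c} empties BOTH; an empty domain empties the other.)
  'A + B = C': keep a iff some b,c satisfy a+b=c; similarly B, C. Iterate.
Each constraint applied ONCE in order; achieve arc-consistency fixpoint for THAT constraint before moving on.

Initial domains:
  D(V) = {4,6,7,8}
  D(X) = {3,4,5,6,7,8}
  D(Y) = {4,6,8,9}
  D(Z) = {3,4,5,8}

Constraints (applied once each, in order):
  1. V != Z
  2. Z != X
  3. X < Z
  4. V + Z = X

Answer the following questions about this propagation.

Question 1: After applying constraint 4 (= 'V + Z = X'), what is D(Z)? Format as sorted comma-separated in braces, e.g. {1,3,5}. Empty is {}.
Constraint 1 (V != Z) on D(V)={4,6,7,8} D(Z)={3,4,5,8}: no change
Constraint 2 (Z != X) on D(Z)={3,4,5,8} D(X)={3,4,5,6,7,8}: no change
Constraint 3 (X < Z) on D(X)={3,4,5,6,7,8} D(Z)={3,4,5,8}: X {3,4,5,6,7,8}->{3,4,5,6,7}; Z {3,4,5,8}->{4,5,8}
Constraint 4 (V + Z = X) on D(V)={4,6,7,8} D(Z)={4,5,8} D(X)={3,4,5,6,7}: V {4,6,7,8}->{}; Z {4,5,8}->{}; X {3,4,5,6,7}->{}
So after constraint 4: D(Z) = {}

Answer: {}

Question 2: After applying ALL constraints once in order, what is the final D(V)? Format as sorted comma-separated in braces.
Answer: {}

Derivation:
Constraint 1 (V != Z) on D(V)={4,6,7,8} D(Z)={3,4,5,8}: no change
Constraint 2 (Z != X) on D(Z)={3,4,5,8} D(X)={3,4,5,6,7,8}: no change
Constraint 3 (X < Z) on D(X)={3,4,5,6,7,8} D(Z)={3,4,5,8}: X {3,4,5,6,7,8}->{3,4,5,6,7}; Z {3,4,5,8}->{4,5,8}
Constraint 4 (V + Z = X) on D(V)={4,6,7,8} D(Z)={4,5,8} D(X)={3,4,5,6,7}: V {4,6,7,8}->{}; Z {4,5,8}->{}; X {3,4,5,6,7}->{}
So after all 4 constraints: D(V) = {}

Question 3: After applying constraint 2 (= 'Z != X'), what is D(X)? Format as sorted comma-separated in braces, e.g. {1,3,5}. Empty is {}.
Answer: {3,4,5,6,7,8}

Derivation:
Constraint 1 (V != Z) on D(V)={4,6,7,8} D(Z)={3,4,5,8}: no change
Constraint 2 (Z != X) on D(Z)={3,4,5,8} D(X)={3,4,5,6,7,8}: no change
So after constraint 2: D(X) = {3,4,5,6,7,8}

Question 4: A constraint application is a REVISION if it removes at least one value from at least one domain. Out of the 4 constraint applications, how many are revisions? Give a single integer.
Answer: 2

Derivation:
Constraint 1 (V != Z) on D(V)={4,6,7,8} D(Z)={3,4,5,8}: no change => not a revision
Constraint 2 (Z != X) on D(Z)={3,4,5,8} D(X)={3,4,5,6,7,8}: no change => not a revision
Constraint 3 (X < Z) on D(X)={3,4,5,6,7,8} D(Z)={3,4,5,8}: X {3,4,5,6,7,8}->{3,4,5,6,7}; Z {3,4,5,8}->{4,5,8} => REVISION
Constraint 4 (V + Z = X) on D(V)={4,6,7,8} D(Z)={4,5,8} D(X)={3,4,5,6,7}: V {4,6,7,8}->{}; Z {4,5,8}->{}; X {3,4,5,6,7}->{} => REVISION
Total revisions = 2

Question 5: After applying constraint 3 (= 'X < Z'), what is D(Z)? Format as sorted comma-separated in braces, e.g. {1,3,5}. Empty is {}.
Answer: {4,5,8}

Derivation:
Constraint 1 (V != Z) on D(V)={4,6,7,8} D(Z)={3,4,5,8}: no change
Constraint 2 (Z != X) on D(Z)={3,4,5,8} D(X)={3,4,5,6,7,8}: no change
Constraint 3 (X < Z) on D(X)={3,4,5,6,7,8} D(Z)={3,4,5,8}: X {3,4,5,6,7,8}->{3,4,5,6,7}; Z {3,4,5,8}->{4,5,8}
So after constraint 3: D(Z) = {4,5,8}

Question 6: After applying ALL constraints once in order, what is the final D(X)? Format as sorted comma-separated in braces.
Constraint 1 (V != Z) on D(V)={4,6,7,8} D(Z)={3,4,5,8}: no change
Constraint 2 (Z != X) on D(Z)={3,4,5,8} D(X)={3,4,5,6,7,8}: no change
Constraint 3 (X < Z) on D(X)={3,4,5,6,7,8} D(Z)={3,4,5,8}: X {3,4,5,6,7,8}->{3,4,5,6,7}; Z {3,4,5,8}->{4,5,8}
Constraint 4 (V + Z = X) on D(V)={4,6,7,8} D(Z)={4,5,8} D(X)={3,4,5,6,7}: V {4,6,7,8}->{}; Z {4,5,8}->{}; X {3,4,5,6,7}->{}
So after all 4 constraints: D(X) = {}

Answer: {}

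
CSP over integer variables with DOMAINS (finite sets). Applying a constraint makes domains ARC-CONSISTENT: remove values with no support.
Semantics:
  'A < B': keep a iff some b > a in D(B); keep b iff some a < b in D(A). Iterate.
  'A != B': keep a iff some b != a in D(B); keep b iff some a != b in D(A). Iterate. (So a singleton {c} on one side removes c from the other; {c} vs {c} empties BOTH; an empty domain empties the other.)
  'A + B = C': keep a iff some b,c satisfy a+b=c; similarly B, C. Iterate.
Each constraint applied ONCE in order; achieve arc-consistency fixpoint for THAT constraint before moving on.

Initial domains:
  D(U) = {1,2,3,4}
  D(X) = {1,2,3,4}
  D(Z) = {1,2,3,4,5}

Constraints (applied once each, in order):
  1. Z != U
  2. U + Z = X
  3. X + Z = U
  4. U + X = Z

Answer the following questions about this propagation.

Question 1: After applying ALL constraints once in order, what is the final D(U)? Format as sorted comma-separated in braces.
Constraint 1 (Z != U) on D(Z)={1,2,3,4,5} D(U)={1,2,3,4}: no change
Constraint 2 (U + Z = X) on D(U)={1,2,3,4} D(Z)={1,2,3,4,5} D(X)={1,2,3,4}: U {1,2,3,4}->{1,2,3}; Z {1,2,3,4,5}->{1,2,3}; X {1,2,3,4}->{2,3,4}
Constraint 3 (X + Z = U) on D(X)={2,3,4} D(Z)={1,2,3} D(U)={1,2,3}: X {2,3,4}->{2}; Z {1,2,3}->{1}; U {1,2,3}->{3}
Constraint 4 (U + X = Z) on D(U)={3} D(X)={2} D(Z)={1}: U {3}->{}; X {2}->{}; Z {1}->{}
So after all 4 constraints: D(U) = {}

Answer: {}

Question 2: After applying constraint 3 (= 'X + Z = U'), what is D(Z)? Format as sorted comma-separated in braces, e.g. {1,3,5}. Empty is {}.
Constraint 1 (Z != U) on D(Z)={1,2,3,4,5} D(U)={1,2,3,4}: no change
Constraint 2 (U + Z = X) on D(U)={1,2,3,4} D(Z)={1,2,3,4,5} D(X)={1,2,3,4}: U {1,2,3,4}->{1,2,3}; Z {1,2,3,4,5}->{1,2,3}; X {1,2,3,4}->{2,3,4}
Constraint 3 (X + Z = U) on D(X)={2,3,4} D(Z)={1,2,3} D(U)={1,2,3}: X {2,3,4}->{2}; Z {1,2,3}->{1}; U {1,2,3}->{3}
So after constraint 3: D(Z) = {1}

Answer: {1}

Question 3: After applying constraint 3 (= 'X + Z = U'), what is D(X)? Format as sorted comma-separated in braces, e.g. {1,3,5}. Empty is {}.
Answer: {2}

Derivation:
Constraint 1 (Z != U) on D(Z)={1,2,3,4,5} D(U)={1,2,3,4}: no change
Constraint 2 (U + Z = X) on D(U)={1,2,3,4} D(Z)={1,2,3,4,5} D(X)={1,2,3,4}: U {1,2,3,4}->{1,2,3}; Z {1,2,3,4,5}->{1,2,3}; X {1,2,3,4}->{2,3,4}
Constraint 3 (X + Z = U) on D(X)={2,3,4} D(Z)={1,2,3} D(U)={1,2,3}: X {2,3,4}->{2}; Z {1,2,3}->{1}; U {1,2,3}->{3}
So after constraint 3: D(X) = {2}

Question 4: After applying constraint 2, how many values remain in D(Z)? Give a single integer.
Answer: 3

Derivation:
Constraint 1 (Z != U) on D(Z)={1,2,3,4,5} D(U)={1,2,3,4}: no change
Constraint 2 (U + Z = X) on D(U)={1,2,3,4} D(Z)={1,2,3,4,5} D(X)={1,2,3,4}: U {1,2,3,4}->{1,2,3}; Z {1,2,3,4,5}->{1,2,3}; X {1,2,3,4}->{2,3,4}
So after constraint 2: D(Z)={1,2,3}, size = 3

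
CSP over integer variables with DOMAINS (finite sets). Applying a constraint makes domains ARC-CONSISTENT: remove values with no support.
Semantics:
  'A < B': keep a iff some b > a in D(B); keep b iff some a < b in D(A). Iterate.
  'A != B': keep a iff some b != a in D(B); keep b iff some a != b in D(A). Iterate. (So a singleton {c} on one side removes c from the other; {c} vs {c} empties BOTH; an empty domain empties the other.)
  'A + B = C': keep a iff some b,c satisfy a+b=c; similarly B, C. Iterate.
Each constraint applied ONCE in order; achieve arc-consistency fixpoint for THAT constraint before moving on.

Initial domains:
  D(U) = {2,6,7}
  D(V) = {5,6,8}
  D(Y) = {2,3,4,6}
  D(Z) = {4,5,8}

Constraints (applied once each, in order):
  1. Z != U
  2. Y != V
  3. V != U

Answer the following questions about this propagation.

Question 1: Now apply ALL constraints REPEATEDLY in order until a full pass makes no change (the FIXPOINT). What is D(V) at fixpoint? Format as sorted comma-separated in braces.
pass 0 (initial): D(V)={5,6,8}
pass 1: no change
Fixpoint after 1 passes: D(V) = {5,6,8}

Answer: {5,6,8}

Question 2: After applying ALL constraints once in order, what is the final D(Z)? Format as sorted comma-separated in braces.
Answer: {4,5,8}

Derivation:
Constraint 1 (Z != U) on D(Z)={4,5,8} D(U)={2,6,7}: no change
Constraint 2 (Y != V) on D(Y)={2,3,4,6} D(V)={5,6,8}: no change
Constraint 3 (V != U) on D(V)={5,6,8} D(U)={2,6,7}: no change
So after all 3 constraints: D(Z) = {4,5,8}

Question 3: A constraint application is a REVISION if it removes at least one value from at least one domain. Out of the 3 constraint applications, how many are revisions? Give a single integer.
Constraint 1 (Z != U) on D(Z)={4,5,8} D(U)={2,6,7}: no change => not a revision
Constraint 2 (Y != V) on D(Y)={2,3,4,6} D(V)={5,6,8}: no change => not a revision
Constraint 3 (V != U) on D(V)={5,6,8} D(U)={2,6,7}: no change => not a revision
Total revisions = 0

Answer: 0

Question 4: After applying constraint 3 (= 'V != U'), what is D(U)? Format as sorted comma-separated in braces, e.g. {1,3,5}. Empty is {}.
Constraint 1 (Z != U) on D(Z)={4,5,8} D(U)={2,6,7}: no change
Constraint 2 (Y != V) on D(Y)={2,3,4,6} D(V)={5,6,8}: no change
Constraint 3 (V != U) on D(V)={5,6,8} D(U)={2,6,7}: no change
So after constraint 3: D(U) = {2,6,7}

Answer: {2,6,7}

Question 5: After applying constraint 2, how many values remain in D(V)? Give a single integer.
Constraint 1 (Z != U) on D(Z)={4,5,8} D(U)={2,6,7}: no change
Constraint 2 (Y != V) on D(Y)={2,3,4,6} D(V)={5,6,8}: no change
So after constraint 2: D(V)={5,6,8}, size = 3

Answer: 3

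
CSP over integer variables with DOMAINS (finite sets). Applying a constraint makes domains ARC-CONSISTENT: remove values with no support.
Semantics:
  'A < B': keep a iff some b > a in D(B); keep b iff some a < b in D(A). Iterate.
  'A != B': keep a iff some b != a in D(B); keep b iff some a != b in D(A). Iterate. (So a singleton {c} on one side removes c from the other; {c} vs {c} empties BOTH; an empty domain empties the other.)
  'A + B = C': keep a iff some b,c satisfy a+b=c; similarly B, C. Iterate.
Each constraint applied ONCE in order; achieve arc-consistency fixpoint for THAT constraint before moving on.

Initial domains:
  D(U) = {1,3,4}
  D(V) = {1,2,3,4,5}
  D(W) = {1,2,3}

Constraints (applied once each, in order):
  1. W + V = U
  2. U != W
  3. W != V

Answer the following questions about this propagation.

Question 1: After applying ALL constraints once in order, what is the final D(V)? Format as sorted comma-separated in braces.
Answer: {1,2,3}

Derivation:
Constraint 1 (W + V = U) on D(W)={1,2,3} D(V)={1,2,3,4,5} D(U)={1,3,4}: V {1,2,3,4,5}->{1,2,3}; U {1,3,4}->{3,4}
Constraint 2 (U != W) on D(U)={3,4} D(W)={1,2,3}: no change
Constraint 3 (W != V) on D(W)={1,2,3} D(V)={1,2,3}: no change
So after all 3 constraints: D(V) = {1,2,3}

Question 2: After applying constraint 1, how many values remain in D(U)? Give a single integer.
Answer: 2

Derivation:
Constraint 1 (W + V = U) on D(W)={1,2,3} D(V)={1,2,3,4,5} D(U)={1,3,4}: V {1,2,3,4,5}->{1,2,3}; U {1,3,4}->{3,4}
So after constraint 1: D(U)={3,4}, size = 2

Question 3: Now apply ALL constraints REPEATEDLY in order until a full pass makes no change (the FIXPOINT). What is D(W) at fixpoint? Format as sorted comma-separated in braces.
Answer: {1,2,3}

Derivation:
pass 0 (initial): D(W)={1,2,3}
pass 1: U {1,3,4}->{3,4}; V {1,2,3,4,5}->{1,2,3}
pass 2: no change
Fixpoint after 2 passes: D(W) = {1,2,3}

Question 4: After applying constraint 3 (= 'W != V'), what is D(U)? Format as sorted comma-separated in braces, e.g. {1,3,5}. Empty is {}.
Answer: {3,4}

Derivation:
Constraint 1 (W + V = U) on D(W)={1,2,3} D(V)={1,2,3,4,5} D(U)={1,3,4}: V {1,2,3,4,5}->{1,2,3}; U {1,3,4}->{3,4}
Constraint 2 (U != W) on D(U)={3,4} D(W)={1,2,3}: no change
Constraint 3 (W != V) on D(W)={1,2,3} D(V)={1,2,3}: no change
So after constraint 3: D(U) = {3,4}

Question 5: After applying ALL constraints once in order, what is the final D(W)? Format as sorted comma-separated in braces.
Constraint 1 (W + V = U) on D(W)={1,2,3} D(V)={1,2,3,4,5} D(U)={1,3,4}: V {1,2,3,4,5}->{1,2,3}; U {1,3,4}->{3,4}
Constraint 2 (U != W) on D(U)={3,4} D(W)={1,2,3}: no change
Constraint 3 (W != V) on D(W)={1,2,3} D(V)={1,2,3}: no change
So after all 3 constraints: D(W) = {1,2,3}

Answer: {1,2,3}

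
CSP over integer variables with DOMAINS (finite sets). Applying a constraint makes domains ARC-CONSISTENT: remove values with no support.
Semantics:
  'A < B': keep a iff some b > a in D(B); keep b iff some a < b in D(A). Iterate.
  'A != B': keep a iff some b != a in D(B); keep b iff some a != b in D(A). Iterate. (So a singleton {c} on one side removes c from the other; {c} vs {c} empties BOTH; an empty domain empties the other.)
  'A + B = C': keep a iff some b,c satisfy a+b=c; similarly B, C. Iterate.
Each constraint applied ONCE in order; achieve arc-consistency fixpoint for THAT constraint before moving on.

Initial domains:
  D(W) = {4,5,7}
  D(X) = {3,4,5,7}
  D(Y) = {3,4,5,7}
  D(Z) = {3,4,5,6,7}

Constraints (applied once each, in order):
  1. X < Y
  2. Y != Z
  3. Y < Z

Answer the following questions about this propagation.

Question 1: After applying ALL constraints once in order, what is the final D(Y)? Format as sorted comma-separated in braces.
Answer: {4,5}

Derivation:
Constraint 1 (X < Y) on D(X)={3,4,5,7} D(Y)={3,4,5,7}: X {3,4,5,7}->{3,4,5}; Y {3,4,5,7}->{4,5,7}
Constraint 2 (Y != Z) on D(Y)={4,5,7} D(Z)={3,4,5,6,7}: no change
Constraint 3 (Y < Z) on D(Y)={4,5,7} D(Z)={3,4,5,6,7}: Y {4,5,7}->{4,5}; Z {3,4,5,6,7}->{5,6,7}
So after all 3 constraints: D(Y) = {4,5}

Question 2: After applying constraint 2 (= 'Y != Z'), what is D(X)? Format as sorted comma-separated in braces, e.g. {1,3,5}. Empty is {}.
Constraint 1 (X < Y) on D(X)={3,4,5,7} D(Y)={3,4,5,7}: X {3,4,5,7}->{3,4,5}; Y {3,4,5,7}->{4,5,7}
Constraint 2 (Y != Z) on D(Y)={4,5,7} D(Z)={3,4,5,6,7}: no change
So after constraint 2: D(X) = {3,4,5}

Answer: {3,4,5}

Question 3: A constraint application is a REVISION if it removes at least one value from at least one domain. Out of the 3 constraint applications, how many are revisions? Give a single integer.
Constraint 1 (X < Y) on D(X)={3,4,5,7} D(Y)={3,4,5,7}: X {3,4,5,7}->{3,4,5}; Y {3,4,5,7}->{4,5,7} => REVISION
Constraint 2 (Y != Z) on D(Y)={4,5,7} D(Z)={3,4,5,6,7}: no change => not a revision
Constraint 3 (Y < Z) on D(Y)={4,5,7} D(Z)={3,4,5,6,7}: Y {4,5,7}->{4,5}; Z {3,4,5,6,7}->{5,6,7} => REVISION
Total revisions = 2

Answer: 2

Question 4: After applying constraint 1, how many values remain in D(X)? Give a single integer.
Constraint 1 (X < Y) on D(X)={3,4,5,7} D(Y)={3,4,5,7}: X {3,4,5,7}->{3,4,5}; Y {3,4,5,7}->{4,5,7}
So after constraint 1: D(X)={3,4,5}, size = 3

Answer: 3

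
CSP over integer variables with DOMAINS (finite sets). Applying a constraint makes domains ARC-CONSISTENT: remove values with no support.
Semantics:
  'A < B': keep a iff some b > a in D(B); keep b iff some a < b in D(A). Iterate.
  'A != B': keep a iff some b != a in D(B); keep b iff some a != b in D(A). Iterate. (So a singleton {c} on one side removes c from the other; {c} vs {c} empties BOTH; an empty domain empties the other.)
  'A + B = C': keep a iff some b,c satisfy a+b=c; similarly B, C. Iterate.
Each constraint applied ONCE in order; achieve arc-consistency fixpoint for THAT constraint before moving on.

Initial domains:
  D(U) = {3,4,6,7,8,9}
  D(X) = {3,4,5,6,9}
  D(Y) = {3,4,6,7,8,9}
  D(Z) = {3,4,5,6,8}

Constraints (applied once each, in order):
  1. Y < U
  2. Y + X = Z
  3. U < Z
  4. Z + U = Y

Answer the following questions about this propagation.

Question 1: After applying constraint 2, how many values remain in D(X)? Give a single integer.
Answer: 3

Derivation:
Constraint 1 (Y < U) on D(Y)={3,4,6,7,8,9} D(U)={3,4,6,7,8,9}: Y {3,4,6,7,8,9}->{3,4,6,7,8}; U {3,4,6,7,8,9}->{4,6,7,8,9}
Constraint 2 (Y + X = Z) on D(Y)={3,4,6,7,8} D(X)={3,4,5,6,9} D(Z)={3,4,5,6,8}: Y {3,4,6,7,8}->{3,4}; X {3,4,5,6,9}->{3,4,5}; Z {3,4,5,6,8}->{6,8}
So after constraint 2: D(X)={3,4,5}, size = 3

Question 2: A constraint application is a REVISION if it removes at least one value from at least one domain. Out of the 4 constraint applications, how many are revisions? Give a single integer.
Constraint 1 (Y < U) on D(Y)={3,4,6,7,8,9} D(U)={3,4,6,7,8,9}: Y {3,4,6,7,8,9}->{3,4,6,7,8}; U {3,4,6,7,8,9}->{4,6,7,8,9} => REVISION
Constraint 2 (Y + X = Z) on D(Y)={3,4,6,7,8} D(X)={3,4,5,6,9} D(Z)={3,4,5,6,8}: Y {3,4,6,7,8}->{3,4}; X {3,4,5,6,9}->{3,4,5}; Z {3,4,5,6,8}->{6,8} => REVISION
Constraint 3 (U < Z) on D(U)={4,6,7,8,9} D(Z)={6,8}: U {4,6,7,8,9}->{4,6,7} => REVISION
Constraint 4 (Z + U = Y) on D(Z)={6,8} D(U)={4,6,7} D(Y)={3,4}: Z {6,8}->{}; U {4,6,7}->{}; Y {3,4}->{} => REVISION
Total revisions = 4

Answer: 4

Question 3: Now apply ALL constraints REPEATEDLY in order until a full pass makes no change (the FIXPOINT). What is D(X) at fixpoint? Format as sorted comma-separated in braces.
pass 0 (initial): D(X)={3,4,5,6,9}
pass 1: U {3,4,6,7,8,9}->{}; X {3,4,5,6,9}->{3,4,5}; Y {3,4,6,7,8,9}->{}; Z {3,4,5,6,8}->{}
pass 2: X {3,4,5}->{}
pass 3: no change
Fixpoint after 3 passes: D(X) = {}

Answer: {}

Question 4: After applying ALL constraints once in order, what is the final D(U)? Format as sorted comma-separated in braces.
Answer: {}

Derivation:
Constraint 1 (Y < U) on D(Y)={3,4,6,7,8,9} D(U)={3,4,6,7,8,9}: Y {3,4,6,7,8,9}->{3,4,6,7,8}; U {3,4,6,7,8,9}->{4,6,7,8,9}
Constraint 2 (Y + X = Z) on D(Y)={3,4,6,7,8} D(X)={3,4,5,6,9} D(Z)={3,4,5,6,8}: Y {3,4,6,7,8}->{3,4}; X {3,4,5,6,9}->{3,4,5}; Z {3,4,5,6,8}->{6,8}
Constraint 3 (U < Z) on D(U)={4,6,7,8,9} D(Z)={6,8}: U {4,6,7,8,9}->{4,6,7}
Constraint 4 (Z + U = Y) on D(Z)={6,8} D(U)={4,6,7} D(Y)={3,4}: Z {6,8}->{}; U {4,6,7}->{}; Y {3,4}->{}
So after all 4 constraints: D(U) = {}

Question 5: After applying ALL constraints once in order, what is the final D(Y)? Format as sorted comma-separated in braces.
Constraint 1 (Y < U) on D(Y)={3,4,6,7,8,9} D(U)={3,4,6,7,8,9}: Y {3,4,6,7,8,9}->{3,4,6,7,8}; U {3,4,6,7,8,9}->{4,6,7,8,9}
Constraint 2 (Y + X = Z) on D(Y)={3,4,6,7,8} D(X)={3,4,5,6,9} D(Z)={3,4,5,6,8}: Y {3,4,6,7,8}->{3,4}; X {3,4,5,6,9}->{3,4,5}; Z {3,4,5,6,8}->{6,8}
Constraint 3 (U < Z) on D(U)={4,6,7,8,9} D(Z)={6,8}: U {4,6,7,8,9}->{4,6,7}
Constraint 4 (Z + U = Y) on D(Z)={6,8} D(U)={4,6,7} D(Y)={3,4}: Z {6,8}->{}; U {4,6,7}->{}; Y {3,4}->{}
So after all 4 constraints: D(Y) = {}

Answer: {}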